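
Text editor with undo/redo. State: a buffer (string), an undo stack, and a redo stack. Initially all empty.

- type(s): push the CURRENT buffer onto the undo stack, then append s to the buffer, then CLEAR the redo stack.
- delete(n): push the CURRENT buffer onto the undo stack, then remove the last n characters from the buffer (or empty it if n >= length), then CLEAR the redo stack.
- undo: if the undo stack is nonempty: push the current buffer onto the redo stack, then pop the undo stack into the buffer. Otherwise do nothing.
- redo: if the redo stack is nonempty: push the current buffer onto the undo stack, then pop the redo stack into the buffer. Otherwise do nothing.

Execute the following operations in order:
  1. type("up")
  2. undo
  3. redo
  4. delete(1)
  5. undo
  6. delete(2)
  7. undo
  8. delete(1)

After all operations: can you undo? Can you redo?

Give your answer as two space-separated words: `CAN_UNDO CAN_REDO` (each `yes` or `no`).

Answer: yes no

Derivation:
After op 1 (type): buf='up' undo_depth=1 redo_depth=0
After op 2 (undo): buf='(empty)' undo_depth=0 redo_depth=1
After op 3 (redo): buf='up' undo_depth=1 redo_depth=0
After op 4 (delete): buf='u' undo_depth=2 redo_depth=0
After op 5 (undo): buf='up' undo_depth=1 redo_depth=1
After op 6 (delete): buf='(empty)' undo_depth=2 redo_depth=0
After op 7 (undo): buf='up' undo_depth=1 redo_depth=1
After op 8 (delete): buf='u' undo_depth=2 redo_depth=0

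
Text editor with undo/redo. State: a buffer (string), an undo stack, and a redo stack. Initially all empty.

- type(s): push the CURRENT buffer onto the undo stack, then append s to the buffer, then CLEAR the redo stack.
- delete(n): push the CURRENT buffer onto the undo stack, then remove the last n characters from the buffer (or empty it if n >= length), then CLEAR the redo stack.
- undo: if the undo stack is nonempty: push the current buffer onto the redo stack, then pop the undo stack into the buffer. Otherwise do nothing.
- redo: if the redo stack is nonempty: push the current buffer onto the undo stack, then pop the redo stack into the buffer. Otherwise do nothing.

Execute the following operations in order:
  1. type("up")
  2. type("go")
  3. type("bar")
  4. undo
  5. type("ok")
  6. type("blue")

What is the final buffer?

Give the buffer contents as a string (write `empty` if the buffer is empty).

Answer: upgookblue

Derivation:
After op 1 (type): buf='up' undo_depth=1 redo_depth=0
After op 2 (type): buf='upgo' undo_depth=2 redo_depth=0
After op 3 (type): buf='upgobar' undo_depth=3 redo_depth=0
After op 4 (undo): buf='upgo' undo_depth=2 redo_depth=1
After op 5 (type): buf='upgook' undo_depth=3 redo_depth=0
After op 6 (type): buf='upgookblue' undo_depth=4 redo_depth=0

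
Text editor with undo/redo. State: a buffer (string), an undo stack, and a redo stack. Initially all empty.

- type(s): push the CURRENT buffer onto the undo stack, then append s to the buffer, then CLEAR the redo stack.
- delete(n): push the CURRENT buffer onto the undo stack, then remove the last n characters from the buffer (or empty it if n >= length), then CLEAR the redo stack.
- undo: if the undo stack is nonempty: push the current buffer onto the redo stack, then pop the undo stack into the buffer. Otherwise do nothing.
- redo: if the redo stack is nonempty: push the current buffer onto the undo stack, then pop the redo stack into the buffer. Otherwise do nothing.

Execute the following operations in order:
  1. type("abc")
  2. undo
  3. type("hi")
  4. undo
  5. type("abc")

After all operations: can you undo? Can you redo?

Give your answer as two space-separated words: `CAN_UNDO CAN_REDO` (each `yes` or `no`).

After op 1 (type): buf='abc' undo_depth=1 redo_depth=0
After op 2 (undo): buf='(empty)' undo_depth=0 redo_depth=1
After op 3 (type): buf='hi' undo_depth=1 redo_depth=0
After op 4 (undo): buf='(empty)' undo_depth=0 redo_depth=1
After op 5 (type): buf='abc' undo_depth=1 redo_depth=0

Answer: yes no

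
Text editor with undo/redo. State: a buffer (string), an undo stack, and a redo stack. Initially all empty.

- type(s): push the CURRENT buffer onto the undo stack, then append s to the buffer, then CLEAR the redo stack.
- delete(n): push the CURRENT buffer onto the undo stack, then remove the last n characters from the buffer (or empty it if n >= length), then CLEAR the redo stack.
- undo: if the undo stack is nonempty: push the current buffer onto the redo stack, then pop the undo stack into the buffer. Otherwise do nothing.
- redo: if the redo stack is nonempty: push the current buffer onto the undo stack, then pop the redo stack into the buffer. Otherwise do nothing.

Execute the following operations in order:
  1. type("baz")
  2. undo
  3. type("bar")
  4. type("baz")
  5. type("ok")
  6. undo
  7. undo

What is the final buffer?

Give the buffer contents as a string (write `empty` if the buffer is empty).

Answer: bar

Derivation:
After op 1 (type): buf='baz' undo_depth=1 redo_depth=0
After op 2 (undo): buf='(empty)' undo_depth=0 redo_depth=1
After op 3 (type): buf='bar' undo_depth=1 redo_depth=0
After op 4 (type): buf='barbaz' undo_depth=2 redo_depth=0
After op 5 (type): buf='barbazok' undo_depth=3 redo_depth=0
After op 6 (undo): buf='barbaz' undo_depth=2 redo_depth=1
After op 7 (undo): buf='bar' undo_depth=1 redo_depth=2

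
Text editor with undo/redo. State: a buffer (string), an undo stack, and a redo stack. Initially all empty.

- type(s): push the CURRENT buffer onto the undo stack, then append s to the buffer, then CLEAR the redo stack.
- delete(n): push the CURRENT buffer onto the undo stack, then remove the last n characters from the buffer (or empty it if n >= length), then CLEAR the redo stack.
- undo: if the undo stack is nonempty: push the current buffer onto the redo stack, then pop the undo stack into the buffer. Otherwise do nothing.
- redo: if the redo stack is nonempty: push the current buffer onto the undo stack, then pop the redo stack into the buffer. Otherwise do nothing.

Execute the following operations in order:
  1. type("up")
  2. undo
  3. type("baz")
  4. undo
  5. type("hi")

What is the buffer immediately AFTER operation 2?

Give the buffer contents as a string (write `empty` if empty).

After op 1 (type): buf='up' undo_depth=1 redo_depth=0
After op 2 (undo): buf='(empty)' undo_depth=0 redo_depth=1

Answer: empty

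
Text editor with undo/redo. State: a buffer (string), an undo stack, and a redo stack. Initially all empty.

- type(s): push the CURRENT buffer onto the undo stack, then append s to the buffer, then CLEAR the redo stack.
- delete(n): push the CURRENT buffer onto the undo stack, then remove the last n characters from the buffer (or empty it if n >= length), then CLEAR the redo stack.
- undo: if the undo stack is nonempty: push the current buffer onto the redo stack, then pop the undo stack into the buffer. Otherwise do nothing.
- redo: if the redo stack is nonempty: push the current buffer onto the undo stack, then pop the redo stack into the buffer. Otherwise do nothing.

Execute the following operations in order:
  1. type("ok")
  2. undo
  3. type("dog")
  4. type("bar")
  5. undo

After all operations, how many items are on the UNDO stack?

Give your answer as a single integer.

After op 1 (type): buf='ok' undo_depth=1 redo_depth=0
After op 2 (undo): buf='(empty)' undo_depth=0 redo_depth=1
After op 3 (type): buf='dog' undo_depth=1 redo_depth=0
After op 4 (type): buf='dogbar' undo_depth=2 redo_depth=0
After op 5 (undo): buf='dog' undo_depth=1 redo_depth=1

Answer: 1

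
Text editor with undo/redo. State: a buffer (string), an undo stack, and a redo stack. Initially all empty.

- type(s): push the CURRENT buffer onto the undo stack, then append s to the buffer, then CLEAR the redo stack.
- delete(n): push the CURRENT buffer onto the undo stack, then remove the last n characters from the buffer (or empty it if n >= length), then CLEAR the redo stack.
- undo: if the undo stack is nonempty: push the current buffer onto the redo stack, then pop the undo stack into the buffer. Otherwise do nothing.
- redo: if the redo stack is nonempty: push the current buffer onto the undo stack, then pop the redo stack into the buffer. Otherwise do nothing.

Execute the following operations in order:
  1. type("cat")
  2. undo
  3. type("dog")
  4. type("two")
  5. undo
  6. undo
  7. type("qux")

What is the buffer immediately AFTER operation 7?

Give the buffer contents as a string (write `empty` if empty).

Answer: qux

Derivation:
After op 1 (type): buf='cat' undo_depth=1 redo_depth=0
After op 2 (undo): buf='(empty)' undo_depth=0 redo_depth=1
After op 3 (type): buf='dog' undo_depth=1 redo_depth=0
After op 4 (type): buf='dogtwo' undo_depth=2 redo_depth=0
After op 5 (undo): buf='dog' undo_depth=1 redo_depth=1
After op 6 (undo): buf='(empty)' undo_depth=0 redo_depth=2
After op 7 (type): buf='qux' undo_depth=1 redo_depth=0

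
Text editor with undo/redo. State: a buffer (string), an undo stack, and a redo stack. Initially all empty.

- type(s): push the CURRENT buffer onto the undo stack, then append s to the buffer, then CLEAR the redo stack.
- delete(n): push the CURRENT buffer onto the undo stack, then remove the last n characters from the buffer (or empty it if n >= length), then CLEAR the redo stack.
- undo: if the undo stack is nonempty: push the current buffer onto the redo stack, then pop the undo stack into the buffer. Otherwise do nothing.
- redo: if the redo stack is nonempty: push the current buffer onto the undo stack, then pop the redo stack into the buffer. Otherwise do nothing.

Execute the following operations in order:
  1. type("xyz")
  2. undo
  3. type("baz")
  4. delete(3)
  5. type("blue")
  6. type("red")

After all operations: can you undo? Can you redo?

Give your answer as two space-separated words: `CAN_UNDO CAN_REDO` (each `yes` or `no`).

After op 1 (type): buf='xyz' undo_depth=1 redo_depth=0
After op 2 (undo): buf='(empty)' undo_depth=0 redo_depth=1
After op 3 (type): buf='baz' undo_depth=1 redo_depth=0
After op 4 (delete): buf='(empty)' undo_depth=2 redo_depth=0
After op 5 (type): buf='blue' undo_depth=3 redo_depth=0
After op 6 (type): buf='bluered' undo_depth=4 redo_depth=0

Answer: yes no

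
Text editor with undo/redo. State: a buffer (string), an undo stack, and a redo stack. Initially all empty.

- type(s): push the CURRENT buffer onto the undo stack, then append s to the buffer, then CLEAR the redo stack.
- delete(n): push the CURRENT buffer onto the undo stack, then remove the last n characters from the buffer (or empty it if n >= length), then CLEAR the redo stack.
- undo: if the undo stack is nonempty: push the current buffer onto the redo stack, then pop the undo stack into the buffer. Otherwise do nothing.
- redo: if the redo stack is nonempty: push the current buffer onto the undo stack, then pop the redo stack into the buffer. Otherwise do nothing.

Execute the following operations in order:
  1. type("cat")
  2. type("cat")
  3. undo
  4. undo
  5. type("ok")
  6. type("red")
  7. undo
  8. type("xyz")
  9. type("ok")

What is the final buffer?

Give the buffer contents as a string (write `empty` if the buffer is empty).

Answer: okxyzok

Derivation:
After op 1 (type): buf='cat' undo_depth=1 redo_depth=0
After op 2 (type): buf='catcat' undo_depth=2 redo_depth=0
After op 3 (undo): buf='cat' undo_depth=1 redo_depth=1
After op 4 (undo): buf='(empty)' undo_depth=0 redo_depth=2
After op 5 (type): buf='ok' undo_depth=1 redo_depth=0
After op 6 (type): buf='okred' undo_depth=2 redo_depth=0
After op 7 (undo): buf='ok' undo_depth=1 redo_depth=1
After op 8 (type): buf='okxyz' undo_depth=2 redo_depth=0
After op 9 (type): buf='okxyzok' undo_depth=3 redo_depth=0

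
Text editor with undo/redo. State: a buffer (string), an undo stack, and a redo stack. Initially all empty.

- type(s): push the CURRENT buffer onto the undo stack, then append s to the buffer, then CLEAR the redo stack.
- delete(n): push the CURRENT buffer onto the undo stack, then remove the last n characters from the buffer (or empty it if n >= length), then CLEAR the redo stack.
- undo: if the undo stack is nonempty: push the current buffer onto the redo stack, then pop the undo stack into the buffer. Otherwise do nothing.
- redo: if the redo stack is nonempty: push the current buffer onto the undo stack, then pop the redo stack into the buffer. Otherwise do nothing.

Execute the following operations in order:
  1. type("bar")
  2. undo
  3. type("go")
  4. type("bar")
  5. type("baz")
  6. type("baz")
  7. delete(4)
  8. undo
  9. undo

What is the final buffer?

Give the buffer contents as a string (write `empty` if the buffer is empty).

After op 1 (type): buf='bar' undo_depth=1 redo_depth=0
After op 2 (undo): buf='(empty)' undo_depth=0 redo_depth=1
After op 3 (type): buf='go' undo_depth=1 redo_depth=0
After op 4 (type): buf='gobar' undo_depth=2 redo_depth=0
After op 5 (type): buf='gobarbaz' undo_depth=3 redo_depth=0
After op 6 (type): buf='gobarbazbaz' undo_depth=4 redo_depth=0
After op 7 (delete): buf='gobarba' undo_depth=5 redo_depth=0
After op 8 (undo): buf='gobarbazbaz' undo_depth=4 redo_depth=1
After op 9 (undo): buf='gobarbaz' undo_depth=3 redo_depth=2

Answer: gobarbaz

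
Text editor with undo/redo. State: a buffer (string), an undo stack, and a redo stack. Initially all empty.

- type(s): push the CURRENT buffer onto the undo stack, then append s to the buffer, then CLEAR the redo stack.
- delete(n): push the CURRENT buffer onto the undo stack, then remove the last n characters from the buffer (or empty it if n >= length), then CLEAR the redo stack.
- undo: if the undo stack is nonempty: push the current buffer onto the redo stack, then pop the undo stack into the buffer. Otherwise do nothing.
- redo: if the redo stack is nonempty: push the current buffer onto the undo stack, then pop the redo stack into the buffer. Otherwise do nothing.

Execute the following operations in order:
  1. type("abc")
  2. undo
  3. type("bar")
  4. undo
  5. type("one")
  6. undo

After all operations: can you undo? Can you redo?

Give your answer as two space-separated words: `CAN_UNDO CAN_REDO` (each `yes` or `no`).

Answer: no yes

Derivation:
After op 1 (type): buf='abc' undo_depth=1 redo_depth=0
After op 2 (undo): buf='(empty)' undo_depth=0 redo_depth=1
After op 3 (type): buf='bar' undo_depth=1 redo_depth=0
After op 4 (undo): buf='(empty)' undo_depth=0 redo_depth=1
After op 5 (type): buf='one' undo_depth=1 redo_depth=0
After op 6 (undo): buf='(empty)' undo_depth=0 redo_depth=1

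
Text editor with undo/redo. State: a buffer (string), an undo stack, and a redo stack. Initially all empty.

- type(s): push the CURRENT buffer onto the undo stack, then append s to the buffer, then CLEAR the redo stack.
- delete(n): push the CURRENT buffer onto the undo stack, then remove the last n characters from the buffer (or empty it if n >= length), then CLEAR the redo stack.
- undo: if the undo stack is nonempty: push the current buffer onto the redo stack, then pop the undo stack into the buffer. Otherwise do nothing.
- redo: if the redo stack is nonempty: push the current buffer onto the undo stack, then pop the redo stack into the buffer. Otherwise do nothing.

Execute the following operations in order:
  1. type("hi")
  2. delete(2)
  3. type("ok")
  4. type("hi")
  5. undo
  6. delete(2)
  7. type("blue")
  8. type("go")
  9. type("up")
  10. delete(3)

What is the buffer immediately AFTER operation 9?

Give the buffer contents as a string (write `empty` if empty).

After op 1 (type): buf='hi' undo_depth=1 redo_depth=0
After op 2 (delete): buf='(empty)' undo_depth=2 redo_depth=0
After op 3 (type): buf='ok' undo_depth=3 redo_depth=0
After op 4 (type): buf='okhi' undo_depth=4 redo_depth=0
After op 5 (undo): buf='ok' undo_depth=3 redo_depth=1
After op 6 (delete): buf='(empty)' undo_depth=4 redo_depth=0
After op 7 (type): buf='blue' undo_depth=5 redo_depth=0
After op 8 (type): buf='bluego' undo_depth=6 redo_depth=0
After op 9 (type): buf='bluegoup' undo_depth=7 redo_depth=0

Answer: bluegoup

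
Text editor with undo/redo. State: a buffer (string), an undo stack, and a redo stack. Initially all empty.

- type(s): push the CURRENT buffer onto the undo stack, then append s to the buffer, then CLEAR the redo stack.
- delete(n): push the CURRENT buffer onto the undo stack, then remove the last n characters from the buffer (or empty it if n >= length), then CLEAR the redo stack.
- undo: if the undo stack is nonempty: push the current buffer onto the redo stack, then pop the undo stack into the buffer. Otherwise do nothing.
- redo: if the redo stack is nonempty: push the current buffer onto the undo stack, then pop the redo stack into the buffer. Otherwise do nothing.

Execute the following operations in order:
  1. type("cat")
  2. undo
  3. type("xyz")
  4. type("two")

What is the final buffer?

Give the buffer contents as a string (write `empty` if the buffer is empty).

Answer: xyztwo

Derivation:
After op 1 (type): buf='cat' undo_depth=1 redo_depth=0
After op 2 (undo): buf='(empty)' undo_depth=0 redo_depth=1
After op 3 (type): buf='xyz' undo_depth=1 redo_depth=0
After op 4 (type): buf='xyztwo' undo_depth=2 redo_depth=0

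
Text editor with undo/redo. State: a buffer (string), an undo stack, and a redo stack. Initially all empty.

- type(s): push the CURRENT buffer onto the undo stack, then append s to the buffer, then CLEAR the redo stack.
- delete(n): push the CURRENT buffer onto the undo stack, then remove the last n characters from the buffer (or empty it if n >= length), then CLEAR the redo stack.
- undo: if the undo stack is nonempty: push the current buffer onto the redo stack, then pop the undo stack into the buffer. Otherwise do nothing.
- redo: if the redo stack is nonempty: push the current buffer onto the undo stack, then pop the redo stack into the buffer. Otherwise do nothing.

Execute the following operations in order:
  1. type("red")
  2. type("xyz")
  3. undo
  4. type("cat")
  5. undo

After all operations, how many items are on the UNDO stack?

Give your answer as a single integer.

Answer: 1

Derivation:
After op 1 (type): buf='red' undo_depth=1 redo_depth=0
After op 2 (type): buf='redxyz' undo_depth=2 redo_depth=0
After op 3 (undo): buf='red' undo_depth=1 redo_depth=1
After op 4 (type): buf='redcat' undo_depth=2 redo_depth=0
After op 5 (undo): buf='red' undo_depth=1 redo_depth=1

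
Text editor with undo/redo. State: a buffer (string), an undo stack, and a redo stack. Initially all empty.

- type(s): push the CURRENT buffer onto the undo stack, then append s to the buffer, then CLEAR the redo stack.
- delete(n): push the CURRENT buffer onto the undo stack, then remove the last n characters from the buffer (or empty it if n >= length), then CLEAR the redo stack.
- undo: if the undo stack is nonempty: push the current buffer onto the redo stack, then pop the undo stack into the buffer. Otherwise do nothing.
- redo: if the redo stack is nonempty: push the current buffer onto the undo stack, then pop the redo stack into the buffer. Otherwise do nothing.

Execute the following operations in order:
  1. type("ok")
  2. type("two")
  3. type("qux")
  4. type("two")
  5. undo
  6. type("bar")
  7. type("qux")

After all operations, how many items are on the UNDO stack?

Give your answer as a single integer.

Answer: 5

Derivation:
After op 1 (type): buf='ok' undo_depth=1 redo_depth=0
After op 2 (type): buf='oktwo' undo_depth=2 redo_depth=0
After op 3 (type): buf='oktwoqux' undo_depth=3 redo_depth=0
After op 4 (type): buf='oktwoquxtwo' undo_depth=4 redo_depth=0
After op 5 (undo): buf='oktwoqux' undo_depth=3 redo_depth=1
After op 6 (type): buf='oktwoquxbar' undo_depth=4 redo_depth=0
After op 7 (type): buf='oktwoquxbarqux' undo_depth=5 redo_depth=0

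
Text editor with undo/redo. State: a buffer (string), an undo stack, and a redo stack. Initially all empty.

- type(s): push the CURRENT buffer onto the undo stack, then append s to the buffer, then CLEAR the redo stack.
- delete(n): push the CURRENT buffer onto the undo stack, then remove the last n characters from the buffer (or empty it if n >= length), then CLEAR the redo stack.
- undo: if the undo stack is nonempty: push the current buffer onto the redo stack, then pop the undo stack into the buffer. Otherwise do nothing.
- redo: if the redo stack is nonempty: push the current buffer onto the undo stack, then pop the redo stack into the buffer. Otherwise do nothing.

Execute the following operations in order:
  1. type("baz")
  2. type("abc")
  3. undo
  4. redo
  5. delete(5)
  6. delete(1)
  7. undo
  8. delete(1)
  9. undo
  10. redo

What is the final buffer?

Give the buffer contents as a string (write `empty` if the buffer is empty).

Answer: empty

Derivation:
After op 1 (type): buf='baz' undo_depth=1 redo_depth=0
After op 2 (type): buf='bazabc' undo_depth=2 redo_depth=0
After op 3 (undo): buf='baz' undo_depth=1 redo_depth=1
After op 4 (redo): buf='bazabc' undo_depth=2 redo_depth=0
After op 5 (delete): buf='b' undo_depth=3 redo_depth=0
After op 6 (delete): buf='(empty)' undo_depth=4 redo_depth=0
After op 7 (undo): buf='b' undo_depth=3 redo_depth=1
After op 8 (delete): buf='(empty)' undo_depth=4 redo_depth=0
After op 9 (undo): buf='b' undo_depth=3 redo_depth=1
After op 10 (redo): buf='(empty)' undo_depth=4 redo_depth=0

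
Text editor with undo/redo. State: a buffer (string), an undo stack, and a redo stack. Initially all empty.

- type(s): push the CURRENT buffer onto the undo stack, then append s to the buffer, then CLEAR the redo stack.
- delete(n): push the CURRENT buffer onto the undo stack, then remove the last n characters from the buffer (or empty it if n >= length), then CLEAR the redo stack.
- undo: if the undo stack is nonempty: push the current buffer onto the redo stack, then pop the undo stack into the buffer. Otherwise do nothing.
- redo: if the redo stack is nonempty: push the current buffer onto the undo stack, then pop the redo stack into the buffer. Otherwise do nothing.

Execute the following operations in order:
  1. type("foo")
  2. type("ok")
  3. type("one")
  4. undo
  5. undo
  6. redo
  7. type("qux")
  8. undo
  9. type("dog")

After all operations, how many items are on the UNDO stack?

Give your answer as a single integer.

After op 1 (type): buf='foo' undo_depth=1 redo_depth=0
After op 2 (type): buf='foook' undo_depth=2 redo_depth=0
After op 3 (type): buf='foookone' undo_depth=3 redo_depth=0
After op 4 (undo): buf='foook' undo_depth=2 redo_depth=1
After op 5 (undo): buf='foo' undo_depth=1 redo_depth=2
After op 6 (redo): buf='foook' undo_depth=2 redo_depth=1
After op 7 (type): buf='foookqux' undo_depth=3 redo_depth=0
After op 8 (undo): buf='foook' undo_depth=2 redo_depth=1
After op 9 (type): buf='foookdog' undo_depth=3 redo_depth=0

Answer: 3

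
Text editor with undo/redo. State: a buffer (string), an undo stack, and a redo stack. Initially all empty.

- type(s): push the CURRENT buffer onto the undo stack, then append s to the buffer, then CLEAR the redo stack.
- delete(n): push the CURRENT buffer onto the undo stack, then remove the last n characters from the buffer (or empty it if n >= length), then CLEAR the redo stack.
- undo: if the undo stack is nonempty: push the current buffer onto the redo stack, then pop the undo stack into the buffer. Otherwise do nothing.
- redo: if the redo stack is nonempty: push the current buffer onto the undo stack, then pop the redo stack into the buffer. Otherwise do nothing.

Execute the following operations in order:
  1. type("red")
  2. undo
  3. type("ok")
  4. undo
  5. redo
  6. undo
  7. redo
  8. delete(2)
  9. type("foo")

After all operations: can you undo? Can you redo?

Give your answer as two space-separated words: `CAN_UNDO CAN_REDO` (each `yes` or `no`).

After op 1 (type): buf='red' undo_depth=1 redo_depth=0
After op 2 (undo): buf='(empty)' undo_depth=0 redo_depth=1
After op 3 (type): buf='ok' undo_depth=1 redo_depth=0
After op 4 (undo): buf='(empty)' undo_depth=0 redo_depth=1
After op 5 (redo): buf='ok' undo_depth=1 redo_depth=0
After op 6 (undo): buf='(empty)' undo_depth=0 redo_depth=1
After op 7 (redo): buf='ok' undo_depth=1 redo_depth=0
After op 8 (delete): buf='(empty)' undo_depth=2 redo_depth=0
After op 9 (type): buf='foo' undo_depth=3 redo_depth=0

Answer: yes no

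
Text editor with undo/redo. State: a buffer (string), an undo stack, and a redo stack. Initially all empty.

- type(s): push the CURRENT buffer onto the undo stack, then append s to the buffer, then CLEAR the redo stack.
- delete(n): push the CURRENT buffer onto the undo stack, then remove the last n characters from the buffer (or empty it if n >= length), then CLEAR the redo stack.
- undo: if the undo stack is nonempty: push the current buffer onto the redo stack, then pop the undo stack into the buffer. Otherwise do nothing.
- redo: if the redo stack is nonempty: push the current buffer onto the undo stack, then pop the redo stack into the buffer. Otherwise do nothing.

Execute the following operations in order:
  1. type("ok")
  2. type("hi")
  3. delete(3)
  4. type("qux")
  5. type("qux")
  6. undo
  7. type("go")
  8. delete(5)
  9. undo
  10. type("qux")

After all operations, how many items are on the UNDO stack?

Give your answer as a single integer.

Answer: 6

Derivation:
After op 1 (type): buf='ok' undo_depth=1 redo_depth=0
After op 2 (type): buf='okhi' undo_depth=2 redo_depth=0
After op 3 (delete): buf='o' undo_depth=3 redo_depth=0
After op 4 (type): buf='oqux' undo_depth=4 redo_depth=0
After op 5 (type): buf='oquxqux' undo_depth=5 redo_depth=0
After op 6 (undo): buf='oqux' undo_depth=4 redo_depth=1
After op 7 (type): buf='oquxgo' undo_depth=5 redo_depth=0
After op 8 (delete): buf='o' undo_depth=6 redo_depth=0
After op 9 (undo): buf='oquxgo' undo_depth=5 redo_depth=1
After op 10 (type): buf='oquxgoqux' undo_depth=6 redo_depth=0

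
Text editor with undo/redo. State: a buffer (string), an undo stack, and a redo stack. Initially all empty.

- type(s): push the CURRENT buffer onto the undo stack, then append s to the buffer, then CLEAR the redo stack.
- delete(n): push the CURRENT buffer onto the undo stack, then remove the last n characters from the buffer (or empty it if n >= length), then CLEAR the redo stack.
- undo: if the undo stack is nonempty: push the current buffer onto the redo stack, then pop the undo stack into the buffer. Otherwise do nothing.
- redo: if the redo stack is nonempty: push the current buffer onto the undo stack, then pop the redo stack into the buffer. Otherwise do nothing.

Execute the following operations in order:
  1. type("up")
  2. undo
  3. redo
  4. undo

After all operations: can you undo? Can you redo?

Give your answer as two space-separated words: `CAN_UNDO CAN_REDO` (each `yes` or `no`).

After op 1 (type): buf='up' undo_depth=1 redo_depth=0
After op 2 (undo): buf='(empty)' undo_depth=0 redo_depth=1
After op 3 (redo): buf='up' undo_depth=1 redo_depth=0
After op 4 (undo): buf='(empty)' undo_depth=0 redo_depth=1

Answer: no yes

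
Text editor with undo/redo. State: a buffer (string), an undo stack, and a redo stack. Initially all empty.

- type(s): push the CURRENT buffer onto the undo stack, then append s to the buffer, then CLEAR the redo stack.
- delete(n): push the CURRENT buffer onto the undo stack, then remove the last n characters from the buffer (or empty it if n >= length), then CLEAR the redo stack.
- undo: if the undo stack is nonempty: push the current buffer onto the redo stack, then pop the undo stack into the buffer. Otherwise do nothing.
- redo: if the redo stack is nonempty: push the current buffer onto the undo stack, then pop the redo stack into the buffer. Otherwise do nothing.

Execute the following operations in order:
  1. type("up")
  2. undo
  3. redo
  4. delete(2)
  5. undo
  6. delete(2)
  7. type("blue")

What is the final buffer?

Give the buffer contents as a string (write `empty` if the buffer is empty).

Answer: blue

Derivation:
After op 1 (type): buf='up' undo_depth=1 redo_depth=0
After op 2 (undo): buf='(empty)' undo_depth=0 redo_depth=1
After op 3 (redo): buf='up' undo_depth=1 redo_depth=0
After op 4 (delete): buf='(empty)' undo_depth=2 redo_depth=0
After op 5 (undo): buf='up' undo_depth=1 redo_depth=1
After op 6 (delete): buf='(empty)' undo_depth=2 redo_depth=0
After op 7 (type): buf='blue' undo_depth=3 redo_depth=0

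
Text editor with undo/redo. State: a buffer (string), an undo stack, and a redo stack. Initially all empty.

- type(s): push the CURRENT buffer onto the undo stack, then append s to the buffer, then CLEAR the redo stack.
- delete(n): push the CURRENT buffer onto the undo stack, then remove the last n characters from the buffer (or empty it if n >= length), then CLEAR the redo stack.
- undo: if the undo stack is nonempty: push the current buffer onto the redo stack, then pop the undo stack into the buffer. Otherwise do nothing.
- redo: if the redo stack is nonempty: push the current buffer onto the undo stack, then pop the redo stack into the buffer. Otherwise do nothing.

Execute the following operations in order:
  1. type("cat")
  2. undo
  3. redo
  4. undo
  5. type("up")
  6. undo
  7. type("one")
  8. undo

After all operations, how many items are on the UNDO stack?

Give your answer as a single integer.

Answer: 0

Derivation:
After op 1 (type): buf='cat' undo_depth=1 redo_depth=0
After op 2 (undo): buf='(empty)' undo_depth=0 redo_depth=1
After op 3 (redo): buf='cat' undo_depth=1 redo_depth=0
After op 4 (undo): buf='(empty)' undo_depth=0 redo_depth=1
After op 5 (type): buf='up' undo_depth=1 redo_depth=0
After op 6 (undo): buf='(empty)' undo_depth=0 redo_depth=1
After op 7 (type): buf='one' undo_depth=1 redo_depth=0
After op 8 (undo): buf='(empty)' undo_depth=0 redo_depth=1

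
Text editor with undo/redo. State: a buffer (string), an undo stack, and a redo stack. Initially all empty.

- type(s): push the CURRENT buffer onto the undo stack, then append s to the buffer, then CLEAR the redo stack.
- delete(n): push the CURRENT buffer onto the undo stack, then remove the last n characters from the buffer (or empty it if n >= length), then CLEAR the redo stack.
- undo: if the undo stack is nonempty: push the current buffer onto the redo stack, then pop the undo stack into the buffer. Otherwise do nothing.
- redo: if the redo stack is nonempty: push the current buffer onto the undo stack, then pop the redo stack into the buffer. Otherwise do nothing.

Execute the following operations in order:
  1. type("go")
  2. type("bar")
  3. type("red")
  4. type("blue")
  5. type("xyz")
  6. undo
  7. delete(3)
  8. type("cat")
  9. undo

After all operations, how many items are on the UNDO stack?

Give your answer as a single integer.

After op 1 (type): buf='go' undo_depth=1 redo_depth=0
After op 2 (type): buf='gobar' undo_depth=2 redo_depth=0
After op 3 (type): buf='gobarred' undo_depth=3 redo_depth=0
After op 4 (type): buf='gobarredblue' undo_depth=4 redo_depth=0
After op 5 (type): buf='gobarredbluexyz' undo_depth=5 redo_depth=0
After op 6 (undo): buf='gobarredblue' undo_depth=4 redo_depth=1
After op 7 (delete): buf='gobarredb' undo_depth=5 redo_depth=0
After op 8 (type): buf='gobarredbcat' undo_depth=6 redo_depth=0
After op 9 (undo): buf='gobarredb' undo_depth=5 redo_depth=1

Answer: 5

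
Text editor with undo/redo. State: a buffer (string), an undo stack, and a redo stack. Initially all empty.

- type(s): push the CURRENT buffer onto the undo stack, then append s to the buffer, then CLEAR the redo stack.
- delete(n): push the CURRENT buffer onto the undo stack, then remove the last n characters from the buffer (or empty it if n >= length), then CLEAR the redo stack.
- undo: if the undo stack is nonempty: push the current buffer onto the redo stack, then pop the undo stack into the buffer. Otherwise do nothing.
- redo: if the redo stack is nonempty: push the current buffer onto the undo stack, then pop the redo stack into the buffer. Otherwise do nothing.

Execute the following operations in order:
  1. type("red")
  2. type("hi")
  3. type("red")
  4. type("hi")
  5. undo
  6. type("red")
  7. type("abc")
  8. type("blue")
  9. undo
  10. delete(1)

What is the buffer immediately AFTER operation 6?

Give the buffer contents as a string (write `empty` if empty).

Answer: redhiredred

Derivation:
After op 1 (type): buf='red' undo_depth=1 redo_depth=0
After op 2 (type): buf='redhi' undo_depth=2 redo_depth=0
After op 3 (type): buf='redhired' undo_depth=3 redo_depth=0
After op 4 (type): buf='redhiredhi' undo_depth=4 redo_depth=0
After op 5 (undo): buf='redhired' undo_depth=3 redo_depth=1
After op 6 (type): buf='redhiredred' undo_depth=4 redo_depth=0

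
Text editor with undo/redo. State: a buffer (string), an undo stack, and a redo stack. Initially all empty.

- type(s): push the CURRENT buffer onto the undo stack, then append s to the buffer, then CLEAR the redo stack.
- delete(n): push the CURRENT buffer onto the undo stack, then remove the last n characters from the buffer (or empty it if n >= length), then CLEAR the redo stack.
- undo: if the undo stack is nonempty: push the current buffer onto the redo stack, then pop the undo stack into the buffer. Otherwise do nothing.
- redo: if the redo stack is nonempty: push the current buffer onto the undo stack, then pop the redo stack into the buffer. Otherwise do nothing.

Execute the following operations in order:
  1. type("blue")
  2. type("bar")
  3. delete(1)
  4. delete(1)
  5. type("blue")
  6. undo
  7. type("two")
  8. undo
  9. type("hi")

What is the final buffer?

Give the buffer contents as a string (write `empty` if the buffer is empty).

Answer: bluebhi

Derivation:
After op 1 (type): buf='blue' undo_depth=1 redo_depth=0
After op 2 (type): buf='bluebar' undo_depth=2 redo_depth=0
After op 3 (delete): buf='blueba' undo_depth=3 redo_depth=0
After op 4 (delete): buf='blueb' undo_depth=4 redo_depth=0
After op 5 (type): buf='bluebblue' undo_depth=5 redo_depth=0
After op 6 (undo): buf='blueb' undo_depth=4 redo_depth=1
After op 7 (type): buf='bluebtwo' undo_depth=5 redo_depth=0
After op 8 (undo): buf='blueb' undo_depth=4 redo_depth=1
After op 9 (type): buf='bluebhi' undo_depth=5 redo_depth=0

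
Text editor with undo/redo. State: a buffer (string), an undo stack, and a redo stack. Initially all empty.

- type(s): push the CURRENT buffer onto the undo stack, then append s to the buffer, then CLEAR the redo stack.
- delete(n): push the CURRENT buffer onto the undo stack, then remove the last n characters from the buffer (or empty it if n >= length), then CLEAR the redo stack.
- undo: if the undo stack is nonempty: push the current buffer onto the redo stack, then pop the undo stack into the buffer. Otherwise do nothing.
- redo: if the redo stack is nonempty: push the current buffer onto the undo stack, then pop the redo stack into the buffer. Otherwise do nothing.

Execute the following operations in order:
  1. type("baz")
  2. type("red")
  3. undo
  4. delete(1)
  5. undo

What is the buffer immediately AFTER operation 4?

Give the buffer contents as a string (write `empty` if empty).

After op 1 (type): buf='baz' undo_depth=1 redo_depth=0
After op 2 (type): buf='bazred' undo_depth=2 redo_depth=0
After op 3 (undo): buf='baz' undo_depth=1 redo_depth=1
After op 4 (delete): buf='ba' undo_depth=2 redo_depth=0

Answer: ba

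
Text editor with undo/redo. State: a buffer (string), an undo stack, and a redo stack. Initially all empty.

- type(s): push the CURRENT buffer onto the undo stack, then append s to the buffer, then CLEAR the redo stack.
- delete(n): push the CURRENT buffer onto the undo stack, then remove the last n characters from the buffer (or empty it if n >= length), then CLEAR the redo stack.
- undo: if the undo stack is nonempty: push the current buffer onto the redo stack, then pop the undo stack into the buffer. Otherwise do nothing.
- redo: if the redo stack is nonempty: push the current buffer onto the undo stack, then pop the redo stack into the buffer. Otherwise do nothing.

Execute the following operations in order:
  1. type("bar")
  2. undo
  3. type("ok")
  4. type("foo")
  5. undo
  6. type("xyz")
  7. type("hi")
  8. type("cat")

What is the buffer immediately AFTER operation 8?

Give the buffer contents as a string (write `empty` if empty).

After op 1 (type): buf='bar' undo_depth=1 redo_depth=0
After op 2 (undo): buf='(empty)' undo_depth=0 redo_depth=1
After op 3 (type): buf='ok' undo_depth=1 redo_depth=0
After op 4 (type): buf='okfoo' undo_depth=2 redo_depth=0
After op 5 (undo): buf='ok' undo_depth=1 redo_depth=1
After op 6 (type): buf='okxyz' undo_depth=2 redo_depth=0
After op 7 (type): buf='okxyzhi' undo_depth=3 redo_depth=0
After op 8 (type): buf='okxyzhicat' undo_depth=4 redo_depth=0

Answer: okxyzhicat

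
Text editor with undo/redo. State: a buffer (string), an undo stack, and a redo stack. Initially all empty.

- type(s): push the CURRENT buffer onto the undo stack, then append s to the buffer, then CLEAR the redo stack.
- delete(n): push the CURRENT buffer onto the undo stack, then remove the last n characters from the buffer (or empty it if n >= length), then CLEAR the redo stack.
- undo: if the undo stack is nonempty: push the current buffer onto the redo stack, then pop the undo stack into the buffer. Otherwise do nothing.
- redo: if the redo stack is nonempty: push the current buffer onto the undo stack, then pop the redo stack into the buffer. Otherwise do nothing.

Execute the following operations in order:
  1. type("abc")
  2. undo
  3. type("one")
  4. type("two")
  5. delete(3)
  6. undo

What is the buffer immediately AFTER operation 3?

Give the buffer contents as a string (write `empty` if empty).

After op 1 (type): buf='abc' undo_depth=1 redo_depth=0
After op 2 (undo): buf='(empty)' undo_depth=0 redo_depth=1
After op 3 (type): buf='one' undo_depth=1 redo_depth=0

Answer: one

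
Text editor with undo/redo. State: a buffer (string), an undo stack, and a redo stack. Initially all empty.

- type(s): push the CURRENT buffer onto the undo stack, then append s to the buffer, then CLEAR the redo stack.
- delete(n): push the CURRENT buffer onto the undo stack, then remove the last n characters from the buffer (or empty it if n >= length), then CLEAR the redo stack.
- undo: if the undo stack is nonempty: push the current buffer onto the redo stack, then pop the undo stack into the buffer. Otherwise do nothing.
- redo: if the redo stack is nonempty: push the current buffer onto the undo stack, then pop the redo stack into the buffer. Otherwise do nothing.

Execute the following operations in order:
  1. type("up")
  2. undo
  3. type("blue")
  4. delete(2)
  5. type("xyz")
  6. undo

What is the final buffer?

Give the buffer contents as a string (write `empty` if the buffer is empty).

After op 1 (type): buf='up' undo_depth=1 redo_depth=0
After op 2 (undo): buf='(empty)' undo_depth=0 redo_depth=1
After op 3 (type): buf='blue' undo_depth=1 redo_depth=0
After op 4 (delete): buf='bl' undo_depth=2 redo_depth=0
After op 5 (type): buf='blxyz' undo_depth=3 redo_depth=0
After op 6 (undo): buf='bl' undo_depth=2 redo_depth=1

Answer: bl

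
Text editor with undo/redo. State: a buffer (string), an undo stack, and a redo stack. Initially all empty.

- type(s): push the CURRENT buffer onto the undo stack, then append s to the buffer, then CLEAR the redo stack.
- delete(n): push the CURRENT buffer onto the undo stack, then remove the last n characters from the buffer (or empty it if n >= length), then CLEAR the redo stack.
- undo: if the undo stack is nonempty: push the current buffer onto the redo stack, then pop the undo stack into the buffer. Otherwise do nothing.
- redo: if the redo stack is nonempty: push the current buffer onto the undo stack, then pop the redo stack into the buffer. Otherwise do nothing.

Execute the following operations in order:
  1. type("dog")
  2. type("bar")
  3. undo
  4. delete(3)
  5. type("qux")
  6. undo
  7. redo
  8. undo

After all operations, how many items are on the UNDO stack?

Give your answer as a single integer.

Answer: 2

Derivation:
After op 1 (type): buf='dog' undo_depth=1 redo_depth=0
After op 2 (type): buf='dogbar' undo_depth=2 redo_depth=0
After op 3 (undo): buf='dog' undo_depth=1 redo_depth=1
After op 4 (delete): buf='(empty)' undo_depth=2 redo_depth=0
After op 5 (type): buf='qux' undo_depth=3 redo_depth=0
After op 6 (undo): buf='(empty)' undo_depth=2 redo_depth=1
After op 7 (redo): buf='qux' undo_depth=3 redo_depth=0
After op 8 (undo): buf='(empty)' undo_depth=2 redo_depth=1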